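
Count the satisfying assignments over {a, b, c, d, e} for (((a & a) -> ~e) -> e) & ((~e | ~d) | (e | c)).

16

Initial set: {((((a & a) -> ~e) -> e) & ((~e | ~d) | (e | c)))}.
((((a & a) -> ~e) -> e) & ((~e | ~d) | (e | c))): α-rule — add (((a & a) -> ~e) -> e), ((~e | ~d) | (e | c)).
(((a & a) -> ~e) -> e): β-rule — branch into ~((a & a) -> ~e)  //  e.
  branch 1 (add ~((a & a) -> ~e)):
    ~((a & a) -> ~e): α-rule — add (a & a), ~~e.
    (a & a): α-rule — add a, a.
    ((~e | ~d) | (e | c)): β-rule — branch into (~e | ~d)  //  (e | c).
      branch 1.1 (add (~e | ~d)):
        (~e | ~d): β-rule — branch into ~e  //  ~d.
          branch 1.1.1 (add ~e):
            × closes — contains both e and ~e.
          branch 1.1.2 (add ~d):
            ○ open, literals {a=true, d=false, e=true}.
      branch 1.2 (add (e | c)):
        (e | c): β-rule — branch into e  //  c.
          branch 1.2.1 (add e):
            ○ open, literals {a=true, e=true}.
          branch 1.2.2 (add c):
            ○ open, literals {a=true, c=true, e=true}.
  branch 2 (add e):
    ((~e | ~d) | (e | c)): β-rule — branch into (~e | ~d)  //  (e | c).
      branch 2.1 (add (~e | ~d)):
        (~e | ~d): β-rule — branch into ~e  //  ~d.
          branch 2.1.1 (add ~e):
            × closes — contains both e and ~e.
          branch 2.1.2 (add ~d):
            ○ open, literals {d=false, e=true}.
      branch 2.2 (add (e | c)):
        (e | c): β-rule — branch into e  //  c.
          branch 2.2.1 (add e):
            ○ open, literals {e=true}.
          branch 2.2.2 (add c):
            ○ open, literals {c=true, e=true}.
2 branches closed, 6 open.
Each open branch fixes some atoms; the unmentioned ones are free. Counting distinct full assignments: branch {a=true, d=false, e=true} (b, c) contributes 4 new; branch {a=true, e=true} (b, c, d) contributes 4 new; branch {a=true, c=true, e=true} (b, d) contributes 0 new; branch {d=false, e=true} (a, b, c) contributes 4 new; branch {e=true} (a, b, c, d) contributes 4 new; branch {c=true, e=true} (a, b, d) contributes 0 new. Total: 16.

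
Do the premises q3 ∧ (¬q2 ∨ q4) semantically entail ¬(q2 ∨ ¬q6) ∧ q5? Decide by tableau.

No

Initial set: {(q3 ∧ (¬q2 ∨ q4)); ¬(¬(q2 ∨ ¬q6) ∧ q5)}.
(q3 ∧ (¬q2 ∨ q4)): α-rule — add q3, (¬q2 ∨ q4).
¬(¬(q2 ∨ ¬q6) ∧ q5): β-rule — branch into ¬¬(q2 ∨ ¬q6)  //  ¬q5.
  branch 1 (add ¬¬(q2 ∨ ¬q6)):
    (¬q2 ∨ q4): β-rule — branch into ¬q2  //  q4.
      branch 1.1 (add ¬q2):
        ¬¬(q2 ∨ ¬q6): β-rule — branch into q2  //  ¬q6.
          branch 1.1.1 (add q2):
            × closes — contains both q2 and ¬q2.
          branch 1.1.2 (add ¬q6):
            ○ open, literals {q2=false, q3=true, q6=false}.
      branch 1.2 (add q4):
        ¬¬(q2 ∨ ¬q6): β-rule — branch into q2  //  ¬q6.
          branch 1.2.1 (add q2):
            ○ open, literals {q2=true, q3=true, q4=true}.
          branch 1.2.2 (add ¬q6):
            ○ open, literals {q3=true, q4=true, q6=false}.
  branch 2 (add ¬q5):
    (¬q2 ∨ q4): β-rule — branch into ¬q2  //  q4.
      branch 2.1 (add ¬q2):
        ○ open, literals {q2=false, q3=true, q5=false}.
      branch 2.2 (add q4):
        ○ open, literals {q3=true, q4=true, q5=false}.
1 branch closed, 5 open.
An open branch gives a countermodel: q2=false, q3=true, q6=false (unmentioned atoms arbitrary); the premises hold there but the conclusion fails.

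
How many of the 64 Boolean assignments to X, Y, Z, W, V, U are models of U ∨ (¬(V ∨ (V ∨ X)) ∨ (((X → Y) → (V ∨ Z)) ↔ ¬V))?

46

Initial set: {(U ∨ (¬(V ∨ (V ∨ X)) ∨ (((X → Y) → (V ∨ Z)) ↔ ¬V)))}.
(U ∨ (¬(V ∨ (V ∨ X)) ∨ (((X → Y) → (V ∨ Z)) ↔ ¬V))): β-rule — branch into U  //  (¬(V ∨ (V ∨ X)) ∨ (((X → Y) → (V ∨ Z)) ↔ ¬V)).
  branch 1 (add U):
    ○ open, literals {U=1}.
  branch 2 (add (¬(V ∨ (V ∨ X)) ∨ (((X → Y) → (V ∨ Z)) ↔ ¬V))):
    (¬(V ∨ (V ∨ X)) ∨ (((X → Y) → (V ∨ Z)) ↔ ¬V)): β-rule — branch into ¬(V ∨ (V ∨ X))  //  (((X → Y) → (V ∨ Z)) ↔ ¬V).
      branch 2.1 (add ¬(V ∨ (V ∨ X))):
        ¬(V ∨ (V ∨ X)): α-rule — add ¬V, ¬(V ∨ X).
        ¬(V ∨ X): α-rule — add ¬V, ¬X.
        ○ open, literals {V=0, X=0}.
      branch 2.2 (add (((X → Y) → (V ∨ Z)) ↔ ¬V)):
        (((X → Y) → (V ∨ Z)) ↔ ¬V): β-rule — branch into ((X → Y) → (V ∨ Z)), ¬V  //  ¬((X → Y) → (V ∨ Z)), ¬¬V.
          branch 2.2.1 (add ((X → Y) → (V ∨ Z)), ¬V):
            ((X → Y) → (V ∨ Z)): β-rule — branch into ¬(X → Y)  //  (V ∨ Z).
              branch 2.2.1.1 (add ¬(X → Y)):
                ¬(X → Y): α-rule — add X, ¬Y.
                ○ open, literals {V=0, X=1, Y=0}.
              branch 2.2.1.2 (add (V ∨ Z)):
                (V ∨ Z): β-rule — branch into V  //  Z.
                  branch 2.2.1.2.1 (add V):
                    × closes — contains both V and ¬V.
                  branch 2.2.1.2.2 (add Z):
                    ○ open, literals {V=0, Z=1}.
          branch 2.2.2 (add ¬((X → Y) → (V ∨ Z)), ¬¬V):
            ¬((X → Y) → (V ∨ Z)): α-rule — add (X → Y), ¬(V ∨ Z).
            ¬(V ∨ Z): α-rule — add ¬V, ¬Z.
            × closes — contains both V and ¬V.
2 branches closed, 4 open.
Each open branch fixes some atoms; the unmentioned ones are free. Counting distinct full assignments: branch {U=1} (X, Y, Z, W, V) contributes 32 new; branch {V=0, X=0} (Y, Z, W, U) contributes 8 new; branch {V=0, X=1, Y=0} (Z, W, U) contributes 4 new; branch {V=0, Z=1} (X, Y, W, U) contributes 2 new. Total: 46.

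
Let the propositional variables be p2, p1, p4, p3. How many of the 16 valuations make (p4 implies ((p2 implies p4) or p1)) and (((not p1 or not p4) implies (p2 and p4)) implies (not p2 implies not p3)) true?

Initial set: {((p4 implies ((p2 implies p4) or p1)) and (((not p1 or not p4) implies (p2 and p4)) implies (not p2 implies not p3)))}.
((p4 implies ((p2 implies p4) or p1)) and (((not p1 or not p4) implies (p2 and p4)) implies (not p2 implies not p3))): α-rule — add (p4 implies ((p2 implies p4) or p1)), (((not p1 or not p4) implies (p2 and p4)) implies (not p2 implies not p3)).
(p4 implies ((p2 implies p4) or p1)): β-rule — branch into not p4  //  ((p2 implies p4) or p1).
  branch 1 (add not p4):
    (((not p1 or not p4) implies (p2 and p4)) implies (not p2 implies not p3)): β-rule — branch into not ((not p1 or not p4) implies (p2 and p4))  //  (not p2 implies not p3).
      branch 1.1 (add not ((not p1 or not p4) implies (p2 and p4))):
        not ((not p1 or not p4) implies (p2 and p4)): α-rule — add (not p1 or not p4), not (p2 and p4).
        (not p1 or not p4): β-rule — branch into not p1  //  not p4.
          branch 1.1.1 (add not p1):
            not (p2 and p4): β-rule — branch into not p2  //  not p4.
              branch 1.1.1.1 (add not p2):
                ○ open, literals {p1=0, p2=0, p4=0}.
              branch 1.1.1.2 (add not p4):
                ○ open, literals {p1=0, p4=0}.
          branch 1.1.2 (add not p4):
            not (p2 and p4): β-rule — branch into not p2  //  not p4.
              branch 1.1.2.1 (add not p2):
                ○ open, literals {p2=0, p4=0}.
              branch 1.1.2.2 (add not p4):
                ○ open, literals {p4=0}.
      branch 1.2 (add (not p2 implies not p3)):
        (not p2 implies not p3): β-rule — branch into not not p2  //  not p3.
          branch 1.2.1 (add not not p2):
            ○ open, literals {p2=1, p4=0}.
          branch 1.2.2 (add not p3):
            ○ open, literals {p3=0, p4=0}.
  branch 2 (add ((p2 implies p4) or p1)):
    (((not p1 or not p4) implies (p2 and p4)) implies (not p2 implies not p3)): β-rule — branch into not ((not p1 or not p4) implies (p2 and p4))  //  (not p2 implies not p3).
      branch 2.1 (add not ((not p1 or not p4) implies (p2 and p4))):
        not ((not p1 or not p4) implies (p2 and p4)): α-rule — add (not p1 or not p4), not (p2 and p4).
        ((p2 implies p4) or p1): β-rule — branch into (p2 implies p4)  //  p1.
          branch 2.1.1 (add (p2 implies p4)):
            (not p1 or not p4): β-rule — branch into not p1  //  not p4.
              branch 2.1.1.1 (add not p1):
                not (p2 and p4): β-rule — branch into not p2  //  not p4.
                  branch 2.1.1.1.1 (add not p2):
                    (p2 implies p4): β-rule — branch into not p2  //  p4.
                      branch 2.1.1.1.1.1 (add not p2):
                        ○ open, literals {p1=0, p2=0}.
                      branch 2.1.1.1.1.2 (add p4):
                        ○ open, literals {p1=0, p2=0, p4=1}.
                  branch 2.1.1.1.2 (add not p4):
                    (p2 implies p4): β-rule — branch into not p2  //  p4.
                      branch 2.1.1.1.2.1 (add not p2):
                        ○ open, literals {p1=0, p2=0, p4=0}.
                      branch 2.1.1.1.2.2 (add p4):
                        × closes — contains both p4 and not p4.
              branch 2.1.1.2 (add not p4):
                not (p2 and p4): β-rule — branch into not p2  //  not p4.
                  branch 2.1.1.2.1 (add not p2):
                    (p2 implies p4): β-rule — branch into not p2  //  p4.
                      branch 2.1.1.2.1.1 (add not p2):
                        ○ open, literals {p2=0, p4=0}.
                      branch 2.1.1.2.1.2 (add p4):
                        × closes — contains both p4 and not p4.
                  branch 2.1.1.2.2 (add not p4):
                    (p2 implies p4): β-rule — branch into not p2  //  p4.
                      branch 2.1.1.2.2.1 (add not p2):
                        ○ open, literals {p2=0, p4=0}.
                      branch 2.1.1.2.2.2 (add p4):
                        × closes — contains both p4 and not p4.
          branch 2.1.2 (add p1):
            (not p1 or not p4): β-rule — branch into not p1  //  not p4.
              branch 2.1.2.1 (add not p1):
                × closes — contains both p1 and not p1.
              branch 2.1.2.2 (add not p4):
                not (p2 and p4): β-rule — branch into not p2  //  not p4.
                  branch 2.1.2.2.1 (add not p2):
                    ○ open, literals {p1=1, p2=0, p4=0}.
                  branch 2.1.2.2.2 (add not p4):
                    ○ open, literals {p1=1, p4=0}.
      branch 2.2 (add (not p2 implies not p3)):
        ((p2 implies p4) or p1): β-rule — branch into (p2 implies p4)  //  p1.
          branch 2.2.1 (add (p2 implies p4)):
            (not p2 implies not p3): β-rule — branch into not not p2  //  not p3.
              branch 2.2.1.1 (add not not p2):
                (p2 implies p4): β-rule — branch into not p2  //  p4.
                  branch 2.2.1.1.1 (add not p2):
                    × closes — contains both p2 and not p2.
                  branch 2.2.1.1.2 (add p4):
                    ○ open, literals {p2=1, p4=1}.
              branch 2.2.1.2 (add not p3):
                (p2 implies p4): β-rule — branch into not p2  //  p4.
                  branch 2.2.1.2.1 (add not p2):
                    ○ open, literals {p2=0, p3=0}.
                  branch 2.2.1.2.2 (add p4):
                    ○ open, literals {p3=0, p4=1}.
          branch 2.2.2 (add p1):
            (not p2 implies not p3): β-rule — branch into not not p2  //  not p3.
              branch 2.2.2.1 (add not not p2):
                ○ open, literals {p1=1, p2=1}.
              branch 2.2.2.2 (add not p3):
                ○ open, literals {p1=1, p3=0}.
5 branches closed, 18 open.
Each open branch fixes some atoms; the unmentioned ones are free. Counting distinct full assignments: branch {p1=0, p2=0, p4=0} (p3) contributes 2 new; branch {p1=0, p4=0} (p2, p3) contributes 2 new; branch {p2=0, p4=0} (p1, p3) contributes 2 new; branch {p4=0} (p2, p1, p3) contributes 2 new; branch {p2=1, p4=0} (p1, p3) contributes 0 new; branch {p3=0, p4=0} (p2, p1) contributes 0 new; branch {p1=0, p2=0} (p4, p3) contributes 2 new; branch {p1=0, p2=0, p4=1} (p3) contributes 0 new; branch {p1=0, p2=0, p4=0} (p3) contributes 0 new; branch {p2=0, p4=0} (p1, p3) contributes 0 new; branch {p2=0, p4=0} (p1, p3) contributes 0 new; branch {p1=1, p2=0, p4=0} (p3) contributes 0 new; branch {p1=1, p4=0} (p2, p3) contributes 0 new; branch {p2=1, p4=1} (p1, p3) contributes 4 new; branch {p2=0, p3=0} (p1, p4) contributes 1 new; branch {p3=0, p4=1} (p2, p1) contributes 0 new; branch {p1=1, p2=1} (p4, p3) contributes 0 new; branch {p1=1, p3=0} (p2, p4) contributes 0 new. Total: 15.

15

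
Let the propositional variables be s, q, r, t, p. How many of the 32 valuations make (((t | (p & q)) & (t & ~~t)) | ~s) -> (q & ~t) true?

Initial set: {T ((((t | (p & q)) & (t & ~~t)) | ~s) -> (q & ~t))}.
T ((((t | (p & q)) & (t & ~~t)) | ~s) -> (q & ~t)): β-rule — branch into F (((t | (p & q)) & (t & ~~t)) | ~s)  //  T (q & ~t).
  branch 1 (add F (((t | (p & q)) & (t & ~~t)) | ~s)):
    F (((t | (p & q)) & (t & ~~t)) | ~s): α-rule — add F ((t | (p & q)) & (t & ~~t)), F ~s.
    F ((t | (p & q)) & (t & ~~t)): β-rule — branch into F (t | (p & q))  //  F (t & ~~t).
      branch 1.1 (add F (t | (p & q))):
        F (t | (p & q)): α-rule — add F t, F (p & q).
        F (p & q): β-rule — branch into F p  //  F q.
          branch 1.1.1 (add F p):
            ○ open, literals {p=F, s=T, t=F}.
          branch 1.1.2 (add F q):
            ○ open, literals {q=F, s=T, t=F}.
      branch 1.2 (add F (t & ~~t)):
        F (t & ~~t): β-rule — branch into F t  //  F ~~t.
          branch 1.2.1 (add F t):
            ○ open, literals {s=T, t=F}.
          branch 1.2.2 (add F ~~t):
            F ~~t: drop double negation, giving F t.
            ○ open, literals {s=T, t=F}.
  branch 2 (add T (q & ~t)):
    T (q & ~t): α-rule — add T q, T ~t.
    ○ open, literals {q=T, t=F}.
0 branches closed, 5 open.
Each open branch fixes some atoms; the unmentioned ones are free. Counting distinct full assignments: branch {p=F, s=T, t=F} (q, r) contributes 4 new; branch {q=F, s=T, t=F} (r, p) contributes 2 new; branch {s=T, t=F} (q, r, p) contributes 2 new; branch {s=T, t=F} (q, r, p) contributes 0 new; branch {q=T, t=F} (s, r, p) contributes 4 new. Total: 12.

12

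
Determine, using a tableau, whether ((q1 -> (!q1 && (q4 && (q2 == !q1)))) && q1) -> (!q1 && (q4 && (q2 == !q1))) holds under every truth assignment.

Valid

Assume the negation and expand:
Initial set: {F (((q1 -> (!q1 && (q4 && (q2 == !q1)))) && q1) -> (!q1 && (q4 && (q2 == !q1))))}.
F (((q1 -> (!q1 && (q4 && (q2 == !q1)))) && q1) -> (!q1 && (q4 && (q2 == !q1)))): α-rule — add T ((q1 -> (!q1 && (q4 && (q2 == !q1)))) && q1), F (!q1 && (q4 && (q2 == !q1))).
T ((q1 -> (!q1 && (q4 && (q2 == !q1)))) && q1): α-rule — add T (q1 -> (!q1 && (q4 && (q2 == !q1)))), T q1.
F (!q1 && (q4 && (q2 == !q1))): β-rule — branch into F !q1  //  F (q4 && (q2 == !q1)).
  branch 1 (add F !q1):
    T (q1 -> (!q1 && (q4 && (q2 == !q1)))): β-rule — branch into F q1  //  T (!q1 && (q4 && (q2 == !q1))).
      branch 1.1 (add F q1):
        × closes — contains both q1 and !q1.
      branch 1.2 (add T (!q1 && (q4 && (q2 == !q1)))):
        T (!q1 && (q4 && (q2 == !q1))): α-rule — add T !q1, T (q4 && (q2 == !q1)).
        × closes — contains both q1 and !q1.
  branch 2 (add F (q4 && (q2 == !q1))):
    T (q1 -> (!q1 && (q4 && (q2 == !q1)))): β-rule — branch into F q1  //  T (!q1 && (q4 && (q2 == !q1))).
      branch 2.1 (add F q1):
        × closes — contains both q1 and !q1.
      branch 2.2 (add T (!q1 && (q4 && (q2 == !q1)))):
        T (!q1 && (q4 && (q2 == !q1))): α-rule — add T !q1, T (q4 && (q2 == !q1)).
        × closes — contains both q1 and !q1.
All 4 branches close.
Every branch closed, so the negation is unsatisfiable and the formula is valid.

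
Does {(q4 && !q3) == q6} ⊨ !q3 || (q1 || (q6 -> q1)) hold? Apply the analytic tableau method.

Initial set: {T ((q4 && !q3) == q6); F (!q3 || (q1 || (q6 -> q1)))}.
F (!q3 || (q1 || (q6 -> q1))): α-rule — add F !q3, F (q1 || (q6 -> q1)).
F (q1 || (q6 -> q1)): α-rule — add F q1, F (q6 -> q1).
F (q6 -> q1): α-rule — add T q6, F q1.
T ((q4 && !q3) == q6): β-rule — branch into T (q4 && !q3), T q6  //  F (q4 && !q3), F q6.
  branch 1 (add T (q4 && !q3), T q6):
    T (q4 && !q3): α-rule — add T q4, T !q3.
    × closes — contains both q3 and !q3.
  branch 2 (add F (q4 && !q3), F q6):
    × closes — contains both q6 and !q6.
All 2 branches close.
Every branch closed, so the premises entail the conclusion.

Yes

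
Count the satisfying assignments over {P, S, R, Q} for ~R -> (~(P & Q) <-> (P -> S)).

14

Initial set: {(~R -> (~(P & Q) <-> (P -> S)))}.
(~R -> (~(P & Q) <-> (P -> S))): β-rule — branch into ~~R  //  (~(P & Q) <-> (P -> S)).
  branch 1 (add ~~R):
    ○ open, literals {R=1}.
  branch 2 (add (~(P & Q) <-> (P -> S))):
    (~(P & Q) <-> (P -> S)): β-rule — branch into ~(P & Q), (P -> S)  //  ~~(P & Q), ~(P -> S).
      branch 2.1 (add ~(P & Q), (P -> S)):
        ~(P & Q): β-rule — branch into ~P  //  ~Q.
          branch 2.1.1 (add ~P):
            (P -> S): β-rule — branch into ~P  //  S.
              branch 2.1.1.1 (add ~P):
                ○ open, literals {P=0}.
              branch 2.1.1.2 (add S):
                ○ open, literals {P=0, S=1}.
          branch 2.1.2 (add ~Q):
            (P -> S): β-rule — branch into ~P  //  S.
              branch 2.1.2.1 (add ~P):
                ○ open, literals {P=0, Q=0}.
              branch 2.1.2.2 (add S):
                ○ open, literals {Q=0, S=1}.
      branch 2.2 (add ~~(P & Q), ~(P -> S)):
        ~~(P & Q): α-rule — add P, Q.
        ~(P -> S): α-rule — add P, ~S.
        ○ open, literals {P=1, Q=1, S=0}.
0 branches closed, 6 open.
Each open branch fixes some atoms; the unmentioned ones are free. Counting distinct full assignments: branch {R=1} (P, S, Q) contributes 8 new; branch {P=0} (S, R, Q) contributes 4 new; branch {P=0, S=1} (R, Q) contributes 0 new; branch {P=0, Q=0} (S, R) contributes 0 new; branch {Q=0, S=1} (P, R) contributes 1 new; branch {P=1, Q=1, S=0} (R) contributes 1 new. Total: 14.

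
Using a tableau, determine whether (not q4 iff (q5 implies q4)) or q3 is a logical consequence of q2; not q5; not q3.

No

Initial set: {q2; not q5; not q3; not ((not q4 iff (q5 implies q4)) or q3)}.
not ((not q4 iff (q5 implies q4)) or q3): α-rule — add not (not q4 iff (q5 implies q4)), not q3.
not (not q4 iff (q5 implies q4)): β-rule — branch into not q4, not (q5 implies q4)  //  not not q4, (q5 implies q4).
  branch 1 (add not q4, not (q5 implies q4)):
    not (q5 implies q4): α-rule — add q5, not q4.
    × closes — contains both q5 and not q5.
  branch 2 (add not not q4, (q5 implies q4)):
    (q5 implies q4): β-rule — branch into not q5  //  q4.
      branch 2.1 (add not q5):
        ○ open, literals {q2=T, q3=F, q4=T, q5=F}.
      branch 2.2 (add q4):
        ○ open, literals {q2=T, q3=F, q4=T, q5=F}.
1 branch closed, 2 open.
An open branch gives a countermodel: q2=T, q3=F, q4=T, q5=F (unmentioned atoms arbitrary); the premises hold there but the conclusion fails.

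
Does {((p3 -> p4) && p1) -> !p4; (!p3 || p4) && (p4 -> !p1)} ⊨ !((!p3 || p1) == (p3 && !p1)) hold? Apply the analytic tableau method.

Initial set: {(((p3 -> p4) && p1) -> !p4); ((!p3 || p4) && (p4 -> !p1)); !!((!p3 || p1) == (p3 && !p1))}.
((!p3 || p4) && (p4 -> !p1)): α-rule — add (!p3 || p4), (p4 -> !p1).
(((p3 -> p4) && p1) -> !p4): β-rule — branch into !((p3 -> p4) && p1)  //  !p4.
  branch 1 (add !((p3 -> p4) && p1)):
    !!((!p3 || p1) == (p3 && !p1)): β-rule — branch into (!p3 || p1), (p3 && !p1)  //  !(!p3 || p1), !(p3 && !p1).
      branch 1.1 (add (!p3 || p1), (p3 && !p1)):
        (p3 && !p1): α-rule — add p3, !p1.
        (!p3 || p4): β-rule — branch into !p3  //  p4.
          branch 1.1.1 (add !p3):
            × closes — contains both p3 and !p3.
          branch 1.1.2 (add p4):
            (p4 -> !p1): β-rule — branch into !p4  //  !p1.
              branch 1.1.2.1 (add !p4):
                × closes — contains both p4 and !p4.
              branch 1.1.2.2 (add !p1):
                !((p3 -> p4) && p1): β-rule — branch into !(p3 -> p4)  //  !p1.
                  branch 1.1.2.2.1 (add !(p3 -> p4)):
                    !(p3 -> p4): α-rule — add p3, !p4.
                    × closes — contains both p4 and !p4.
                  branch 1.1.2.2.2 (add !p1):
                    (!p3 || p1): β-rule — branch into !p3  //  p1.
                      branch 1.1.2.2.2.1 (add !p3):
                        × closes — contains both p3 and !p3.
                      branch 1.1.2.2.2.2 (add p1):
                        × closes — contains both p1 and !p1.
      branch 1.2 (add !(!p3 || p1), !(p3 && !p1)):
        !(!p3 || p1): α-rule — add !!p3, !p1.
        (!p3 || p4): β-rule — branch into !p3  //  p4.
          branch 1.2.1 (add !p3):
            × closes — contains both p3 and !p3.
          branch 1.2.2 (add p4):
            (p4 -> !p1): β-rule — branch into !p4  //  !p1.
              branch 1.2.2.1 (add !p4):
                × closes — contains both p4 and !p4.
              branch 1.2.2.2 (add !p1):
                !((p3 -> p4) && p1): β-rule — branch into !(p3 -> p4)  //  !p1.
                  branch 1.2.2.2.1 (add !(p3 -> p4)):
                    !(p3 -> p4): α-rule — add p3, !p4.
                    × closes — contains both p4 and !p4.
                  branch 1.2.2.2.2 (add !p1):
                    !(p3 && !p1): β-rule — branch into !p3  //  !!p1.
                      branch 1.2.2.2.2.1 (add !p3):
                        × closes — contains both p3 and !p3.
                      branch 1.2.2.2.2.2 (add !!p1):
                        × closes — contains both p1 and !p1.
  branch 2 (add !p4):
    !!((!p3 || p1) == (p3 && !p1)): β-rule — branch into (!p3 || p1), (p3 && !p1)  //  !(!p3 || p1), !(p3 && !p1).
      branch 2.1 (add (!p3 || p1), (p3 && !p1)):
        (p3 && !p1): α-rule — add p3, !p1.
        (!p3 || p4): β-rule — branch into !p3  //  p4.
          branch 2.1.1 (add !p3):
            × closes — contains both p3 and !p3.
          branch 2.1.2 (add p4):
            × closes — contains both p4 and !p4.
      branch 2.2 (add !(!p3 || p1), !(p3 && !p1)):
        !(!p3 || p1): α-rule — add !!p3, !p1.
        (!p3 || p4): β-rule — branch into !p3  //  p4.
          branch 2.2.1 (add !p3):
            × closes — contains both p3 and !p3.
          branch 2.2.2 (add p4):
            × closes — contains both p4 and !p4.
All 14 branches close.
Every branch closed, so the premises entail the conclusion.

Yes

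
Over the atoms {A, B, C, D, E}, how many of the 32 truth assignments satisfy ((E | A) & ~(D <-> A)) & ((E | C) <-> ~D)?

Initial set: {(((E | A) & ~(D <-> A)) & ((E | C) <-> ~D))}.
(((E | A) & ~(D <-> A)) & ((E | C) <-> ~D)): α-rule — add ((E | A) & ~(D <-> A)), ((E | C) <-> ~D).
((E | A) & ~(D <-> A)): α-rule — add (E | A), ~(D <-> A).
((E | C) <-> ~D): β-rule — branch into (E | C), ~D  //  ~(E | C), ~~D.
  branch 1 (add (E | C), ~D):
    (E | A): β-rule — branch into E  //  A.
      branch 1.1 (add E):
        ~(D <-> A): β-rule — branch into D, ~A  //  ~D, A.
          branch 1.1.1 (add D, ~A):
            × closes — contains both D and ~D.
          branch 1.1.2 (add ~D, A):
            (E | C): β-rule — branch into E  //  C.
              branch 1.1.2.1 (add E):
                ○ open, literals {A=1, D=0, E=1}.
              branch 1.1.2.2 (add C):
                ○ open, literals {A=1, C=1, D=0, E=1}.
      branch 1.2 (add A):
        ~(D <-> A): β-rule — branch into D, ~A  //  ~D, A.
          branch 1.2.1 (add D, ~A):
            × closes — contains both D and ~D.
          branch 1.2.2 (add ~D, A):
            (E | C): β-rule — branch into E  //  C.
              branch 1.2.2.1 (add E):
                ○ open, literals {A=1, D=0, E=1}.
              branch 1.2.2.2 (add C):
                ○ open, literals {A=1, C=1, D=0}.
  branch 2 (add ~(E | C), ~~D):
    ~(E | C): α-rule — add ~E, ~C.
    (E | A): β-rule — branch into E  //  A.
      branch 2.1 (add E):
        × closes — contains both E and ~E.
      branch 2.2 (add A):
        ~(D <-> A): β-rule — branch into D, ~A  //  ~D, A.
          branch 2.2.1 (add D, ~A):
            × closes — contains both A and ~A.
          branch 2.2.2 (add ~D, A):
            × closes — contains both D and ~D.
5 branches closed, 4 open.
Each open branch fixes some atoms; the unmentioned ones are free. Counting distinct full assignments: branch {A=1, D=0, E=1} (B, C) contributes 4 new; branch {A=1, C=1, D=0, E=1} (B) contributes 0 new; branch {A=1, D=0, E=1} (B, C) contributes 0 new; branch {A=1, C=1, D=0} (B, E) contributes 2 new. Total: 6.

6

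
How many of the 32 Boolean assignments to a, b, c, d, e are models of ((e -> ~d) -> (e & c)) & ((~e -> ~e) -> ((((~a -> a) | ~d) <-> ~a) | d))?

10

Initial set: {(((e -> ~d) -> (e & c)) & ((~e -> ~e) -> ((((~a -> a) | ~d) <-> ~a) | d)))}.
(((e -> ~d) -> (e & c)) & ((~e -> ~e) -> ((((~a -> a) | ~d) <-> ~a) | d))): α-rule — add ((e -> ~d) -> (e & c)), ((~e -> ~e) -> ((((~a -> a) | ~d) <-> ~a) | d)).
((e -> ~d) -> (e & c)): β-rule — branch into ~(e -> ~d)  //  (e & c).
  branch 1 (add ~(e -> ~d)):
    ~(e -> ~d): α-rule — add e, ~~d.
    ((~e -> ~e) -> ((((~a -> a) | ~d) <-> ~a) | d)): β-rule — branch into ~(~e -> ~e)  //  ((((~a -> a) | ~d) <-> ~a) | d).
      branch 1.1 (add ~(~e -> ~e)):
        ~(~e -> ~e): α-rule — add ~e, ~~e.
        × closes — contains both e and ~e.
      branch 1.2 (add ((((~a -> a) | ~d) <-> ~a) | d)):
        ((((~a -> a) | ~d) <-> ~a) | d): β-rule — branch into (((~a -> a) | ~d) <-> ~a)  //  d.
          branch 1.2.1 (add (((~a -> a) | ~d) <-> ~a)):
            (((~a -> a) | ~d) <-> ~a): β-rule — branch into ((~a -> a) | ~d), ~a  //  ~((~a -> a) | ~d), ~~a.
              branch 1.2.1.1 (add ((~a -> a) | ~d), ~a):
                ((~a -> a) | ~d): β-rule — branch into (~a -> a)  //  ~d.
                  branch 1.2.1.1.1 (add (~a -> a)):
                    (~a -> a): β-rule — branch into ~~a  //  a.
                      branch 1.2.1.1.1.1 (add ~~a):
                        × closes — contains both a and ~a.
                      branch 1.2.1.1.1.2 (add a):
                        × closes — contains both a and ~a.
                  branch 1.2.1.1.2 (add ~d):
                    × closes — contains both d and ~d.
              branch 1.2.1.2 (add ~((~a -> a) | ~d), ~~a):
                ~((~a -> a) | ~d): α-rule — add ~(~a -> a), ~~d.
                ~(~a -> a): α-rule — add ~a, ~a.
                × closes — contains both a and ~a.
          branch 1.2.2 (add d):
            ○ open, literals {d=true, e=true}.
  branch 2 (add (e & c)):
    (e & c): α-rule — add e, c.
    ((~e -> ~e) -> ((((~a -> a) | ~d) <-> ~a) | d)): β-rule — branch into ~(~e -> ~e)  //  ((((~a -> a) | ~d) <-> ~a) | d).
      branch 2.1 (add ~(~e -> ~e)):
        ~(~e -> ~e): α-rule — add ~e, ~~e.
        × closes — contains both e and ~e.
      branch 2.2 (add ((((~a -> a) | ~d) <-> ~a) | d)):
        ((((~a -> a) | ~d) <-> ~a) | d): β-rule — branch into (((~a -> a) | ~d) <-> ~a)  //  d.
          branch 2.2.1 (add (((~a -> a) | ~d) <-> ~a)):
            (((~a -> a) | ~d) <-> ~a): β-rule — branch into ((~a -> a) | ~d), ~a  //  ~((~a -> a) | ~d), ~~a.
              branch 2.2.1.1 (add ((~a -> a) | ~d), ~a):
                ((~a -> a) | ~d): β-rule — branch into (~a -> a)  //  ~d.
                  branch 2.2.1.1.1 (add (~a -> a)):
                    (~a -> a): β-rule — branch into ~~a  //  a.
                      branch 2.2.1.1.1.1 (add ~~a):
                        × closes — contains both a and ~a.
                      branch 2.2.1.1.1.2 (add a):
                        × closes — contains both a and ~a.
                  branch 2.2.1.1.2 (add ~d):
                    ○ open, literals {a=false, c=true, d=false, e=true}.
              branch 2.2.1.2 (add ~((~a -> a) | ~d), ~~a):
                ~((~a -> a) | ~d): α-rule — add ~(~a -> a), ~~d.
                ~(~a -> a): α-rule — add ~a, ~a.
                × closes — contains both a and ~a.
          branch 2.2.2 (add d):
            ○ open, literals {c=true, d=true, e=true}.
9 branches closed, 3 open.
Each open branch fixes some atoms; the unmentioned ones are free. Counting distinct full assignments: branch {d=true, e=true} (a, b, c) contributes 8 new; branch {a=false, c=true, d=false, e=true} (b) contributes 2 new; branch {c=true, d=true, e=true} (a, b) contributes 0 new. Total: 10.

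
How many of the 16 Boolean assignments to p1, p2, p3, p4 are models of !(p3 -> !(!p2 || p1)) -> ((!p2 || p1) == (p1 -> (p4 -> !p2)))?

15

Initial set: {(!(p3 -> !(!p2 || p1)) -> ((!p2 || p1) == (p1 -> (p4 -> !p2))))}.
(!(p3 -> !(!p2 || p1)) -> ((!p2 || p1) == (p1 -> (p4 -> !p2)))): β-rule — branch into !!(p3 -> !(!p2 || p1))  //  ((!p2 || p1) == (p1 -> (p4 -> !p2))).
  branch 1 (add !!(p3 -> !(!p2 || p1))):
    !!(p3 -> !(!p2 || p1)): β-rule — branch into !p3  //  !(!p2 || p1).
      branch 1.1 (add !p3):
        ○ open, literals {p3=false}.
      branch 1.2 (add !(!p2 || p1)):
        !(!p2 || p1): α-rule — add !!p2, !p1.
        ○ open, literals {p1=false, p2=true}.
  branch 2 (add ((!p2 || p1) == (p1 -> (p4 -> !p2)))):
    ((!p2 || p1) == (p1 -> (p4 -> !p2))): β-rule — branch into (!p2 || p1), (p1 -> (p4 -> !p2))  //  !(!p2 || p1), !(p1 -> (p4 -> !p2)).
      branch 2.1 (add (!p2 || p1), (p1 -> (p4 -> !p2))):
        (!p2 || p1): β-rule — branch into !p2  //  p1.
          branch 2.1.1 (add !p2):
            (p1 -> (p4 -> !p2)): β-rule — branch into !p1  //  (p4 -> !p2).
              branch 2.1.1.1 (add !p1):
                ○ open, literals {p1=false, p2=false}.
              branch 2.1.1.2 (add (p4 -> !p2)):
                (p4 -> !p2): β-rule — branch into !p4  //  !p2.
                  branch 2.1.1.2.1 (add !p4):
                    ○ open, literals {p2=false, p4=false}.
                  branch 2.1.1.2.2 (add !p2):
                    ○ open, literals {p2=false}.
          branch 2.1.2 (add p1):
            (p1 -> (p4 -> !p2)): β-rule — branch into !p1  //  (p4 -> !p2).
              branch 2.1.2.1 (add !p1):
                × closes — contains both p1 and !p1.
              branch 2.1.2.2 (add (p4 -> !p2)):
                (p4 -> !p2): β-rule — branch into !p4  //  !p2.
                  branch 2.1.2.2.1 (add !p4):
                    ○ open, literals {p1=true, p4=false}.
                  branch 2.1.2.2.2 (add !p2):
                    ○ open, literals {p1=true, p2=false}.
      branch 2.2 (add !(!p2 || p1), !(p1 -> (p4 -> !p2))):
        !(!p2 || p1): α-rule — add !!p2, !p1.
        !(p1 -> (p4 -> !p2)): α-rule — add p1, !(p4 -> !p2).
        × closes — contains both p1 and !p1.
2 branches closed, 7 open.
Each open branch fixes some atoms; the unmentioned ones are free. Counting distinct full assignments: branch {p3=false} (p1, p2, p4) contributes 8 new; branch {p1=false, p2=true} (p3, p4) contributes 2 new; branch {p1=false, p2=false} (p3, p4) contributes 2 new; branch {p2=false, p4=false} (p1, p3) contributes 1 new; branch {p2=false} (p1, p3, p4) contributes 1 new; branch {p1=true, p4=false} (p2, p3) contributes 1 new; branch {p1=true, p2=false} (p3, p4) contributes 0 new. Total: 15.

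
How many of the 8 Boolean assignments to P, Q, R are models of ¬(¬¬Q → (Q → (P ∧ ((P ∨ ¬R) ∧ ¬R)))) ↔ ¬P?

Initial set: {(¬(¬¬Q → (Q → (P ∧ ((P ∨ ¬R) ∧ ¬R)))) ↔ ¬P)}.
(¬(¬¬Q → (Q → (P ∧ ((P ∨ ¬R) ∧ ¬R)))) ↔ ¬P): β-rule — branch into ¬(¬¬Q → (Q → (P ∧ ((P ∨ ¬R) ∧ ¬R)))), ¬P  //  ¬¬(¬¬Q → (Q → (P ∧ ((P ∨ ¬R) ∧ ¬R)))), ¬¬P.
  branch 1 (add ¬(¬¬Q → (Q → (P ∧ ((P ∨ ¬R) ∧ ¬R)))), ¬P):
    ¬(¬¬Q → (Q → (P ∧ ((P ∨ ¬R) ∧ ¬R)))): α-rule — add ¬¬Q, ¬(Q → (P ∧ ((P ∨ ¬R) ∧ ¬R))).
    ¬¬Q: drop double negation, giving Q.
    ¬(Q → (P ∧ ((P ∨ ¬R) ∧ ¬R))): α-rule — add Q, ¬(P ∧ ((P ∨ ¬R) ∧ ¬R)).
    ¬(P ∧ ((P ∨ ¬R) ∧ ¬R)): β-rule — branch into ¬P  //  ¬((P ∨ ¬R) ∧ ¬R).
      branch 1.1 (add ¬P):
        ○ open, literals {P=F, Q=T}.
      branch 1.2 (add ¬((P ∨ ¬R) ∧ ¬R)):
        ¬((P ∨ ¬R) ∧ ¬R): β-rule — branch into ¬(P ∨ ¬R)  //  ¬¬R.
          branch 1.2.1 (add ¬(P ∨ ¬R)):
            ¬(P ∨ ¬R): α-rule — add ¬P, ¬¬R.
            ○ open, literals {P=F, Q=T, R=T}.
          branch 1.2.2 (add ¬¬R):
            ○ open, literals {P=F, Q=T, R=T}.
  branch 2 (add ¬¬(¬¬Q → (Q → (P ∧ ((P ∨ ¬R) ∧ ¬R)))), ¬¬P):
    ¬¬(¬¬Q → (Q → (P ∧ ((P ∨ ¬R) ∧ ¬R)))): β-rule — branch into ¬¬¬Q  //  (Q → (P ∧ ((P ∨ ¬R) ∧ ¬R))).
      branch 2.1 (add ¬¬¬Q):
        ¬¬¬Q: drop double negation, giving ¬Q.
        ○ open, literals {P=T, Q=F}.
      branch 2.2 (add (Q → (P ∧ ((P ∨ ¬R) ∧ ¬R)))):
        (Q → (P ∧ ((P ∨ ¬R) ∧ ¬R))): β-rule — branch into ¬Q  //  (P ∧ ((P ∨ ¬R) ∧ ¬R)).
          branch 2.2.1 (add ¬Q):
            ○ open, literals {P=T, Q=F}.
          branch 2.2.2 (add (P ∧ ((P ∨ ¬R) ∧ ¬R))):
            (P ∧ ((P ∨ ¬R) ∧ ¬R)): α-rule — add P, ((P ∨ ¬R) ∧ ¬R).
            ((P ∨ ¬R) ∧ ¬R): α-rule — add (P ∨ ¬R), ¬R.
            (P ∨ ¬R): β-rule — branch into P  //  ¬R.
              branch 2.2.2.1 (add P):
                ○ open, literals {P=T, R=F}.
              branch 2.2.2.2 (add ¬R):
                ○ open, literals {P=T, R=F}.
0 branches closed, 7 open.
Each open branch fixes some atoms; the unmentioned ones are free. Counting distinct full assignments: branch {P=F, Q=T} (R) contributes 2 new; branch {P=F, Q=T, R=T} (none free) contributes 0 new; branch {P=F, Q=T, R=T} (none free) contributes 0 new; branch {P=T, Q=F} (R) contributes 2 new; branch {P=T, Q=F} (R) contributes 0 new; branch {P=T, R=F} (Q) contributes 1 new; branch {P=T, R=F} (Q) contributes 0 new. Total: 5.

5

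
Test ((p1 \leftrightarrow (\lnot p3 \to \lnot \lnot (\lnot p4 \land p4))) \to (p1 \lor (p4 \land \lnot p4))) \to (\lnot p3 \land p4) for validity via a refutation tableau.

Assume the negation and expand:
Initial set: {F (((p1 \leftrightarrow (\lnot p3 \to \lnot \lnot (\lnot p4 \land p4))) \to (p1 \lor (p4 \land \lnot p4))) \to (\lnot p3 \land p4))}.
F (((p1 \leftrightarrow (\lnot p3 \to \lnot \lnot (\lnot p4 \land p4))) \to (p1 \lor (p4 \land \lnot p4))) \to (\lnot p3 \land p4)): α-rule — add T ((p1 \leftrightarrow (\lnot p3 \to \lnot \lnot (\lnot p4 \land p4))) \to (p1 \lor (p4 \land \lnot p4))), F (\lnot p3 \land p4).
T ((p1 \leftrightarrow (\lnot p3 \to \lnot \lnot (\lnot p4 \land p4))) \to (p1 \lor (p4 \land \lnot p4))): β-rule — branch into F (p1 \leftrightarrow (\lnot p3 \to \lnot \lnot (\lnot p4 \land p4)))  //  T (p1 \lor (p4 \land \lnot p4)).
  branch 1 (add F (p1 \leftrightarrow (\lnot p3 \to \lnot \lnot (\lnot p4 \land p4)))):
    F (\lnot p3 \land p4): β-rule — branch into F \lnot p3  //  F p4.
      branch 1.1 (add F \lnot p3):
        F (p1 \leftrightarrow (\lnot p3 \to \lnot \lnot (\lnot p4 \land p4))): β-rule — branch into T p1, F (\lnot p3 \to \lnot \lnot (\lnot p4 \land p4))  //  F p1, T (\lnot p3 \to \lnot \lnot (\lnot p4 \land p4)).
          branch 1.1.1 (add T p1, F (\lnot p3 \to \lnot \lnot (\lnot p4 \land p4))):
            F (\lnot p3 \to \lnot \lnot (\lnot p4 \land p4)): α-rule — add T \lnot p3, F \lnot \lnot (\lnot p4 \land p4).
            × closes — contains both p3 and \lnot p3.
          branch 1.1.2 (add F p1, T (\lnot p3 \to \lnot \lnot (\lnot p4 \land p4))):
            T (\lnot p3 \to \lnot \lnot (\lnot p4 \land p4)): β-rule — branch into F \lnot p3  //  T \lnot \lnot (\lnot p4 \land p4).
              branch 1.1.2.1 (add F \lnot p3):
                ○ open, literals {p1=0, p3=1}.
              branch 1.1.2.2 (add T \lnot \lnot (\lnot p4 \land p4)):
                T \lnot \lnot (\lnot p4 \land p4): drop double negation, giving T (\lnot p4 \land p4).
                T (\lnot p4 \land p4): α-rule — add T \lnot p4, T p4.
                × closes — contains both p4 and \lnot p4.
      branch 1.2 (add F p4):
        F (p1 \leftrightarrow (\lnot p3 \to \lnot \lnot (\lnot p4 \land p4))): β-rule — branch into T p1, F (\lnot p3 \to \lnot \lnot (\lnot p4 \land p4))  //  F p1, T (\lnot p3 \to \lnot \lnot (\lnot p4 \land p4)).
          branch 1.2.1 (add T p1, F (\lnot p3 \to \lnot \lnot (\lnot p4 \land p4))):
            F (\lnot p3 \to \lnot \lnot (\lnot p4 \land p4)): α-rule — add T \lnot p3, F \lnot \lnot (\lnot p4 \land p4).
            F \lnot \lnot (\lnot p4 \land p4): drop double negation, giving F (\lnot p4 \land p4).
            F (\lnot p4 \land p4): β-rule — branch into F \lnot p4  //  F p4.
              branch 1.2.1.1 (add F \lnot p4):
                × closes — contains both p4 and \lnot p4.
              branch 1.2.1.2 (add F p4):
                ○ open, literals {p1=1, p3=0, p4=0}.
          branch 1.2.2 (add F p1, T (\lnot p3 \to \lnot \lnot (\lnot p4 \land p4))):
            T (\lnot p3 \to \lnot \lnot (\lnot p4 \land p4)): β-rule — branch into F \lnot p3  //  T \lnot \lnot (\lnot p4 \land p4).
              branch 1.2.2.1 (add F \lnot p3):
                ○ open, literals {p1=0, p3=1, p4=0}.
              branch 1.2.2.2 (add T \lnot \lnot (\lnot p4 \land p4)):
                T \lnot \lnot (\lnot p4 \land p4): drop double negation, giving T (\lnot p4 \land p4).
                T (\lnot p4 \land p4): α-rule — add T \lnot p4, T p4.
                × closes — contains both p4 and \lnot p4.
  branch 2 (add T (p1 \lor (p4 \land \lnot p4))):
    F (\lnot p3 \land p4): β-rule — branch into F \lnot p3  //  F p4.
      branch 2.1 (add F \lnot p3):
        T (p1 \lor (p4 \land \lnot p4)): β-rule — branch into T p1  //  T (p4 \land \lnot p4).
          branch 2.1.1 (add T p1):
            ○ open, literals {p1=1, p3=1}.
          branch 2.1.2 (add T (p4 \land \lnot p4)):
            T (p4 \land \lnot p4): α-rule — add T p4, T \lnot p4.
            × closes — contains both p4 and \lnot p4.
      branch 2.2 (add F p4):
        T (p1 \lor (p4 \land \lnot p4)): β-rule — branch into T p1  //  T (p4 \land \lnot p4).
          branch 2.2.1 (add T p1):
            ○ open, literals {p1=1, p4=0}.
          branch 2.2.2 (add T (p4 \land \lnot p4)):
            T (p4 \land \lnot p4): α-rule — add T p4, T \lnot p4.
            × closes — contains both p4 and \lnot p4.
6 branches closed, 5 open.
An open branch gives a countermodel: p1=0, p3=1 (unmentioned atoms arbitrary); under it the original formula is false.

Not valid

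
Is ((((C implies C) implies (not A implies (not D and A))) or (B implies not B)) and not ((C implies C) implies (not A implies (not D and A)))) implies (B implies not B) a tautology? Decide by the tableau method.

Assume the negation and expand:
Initial set: {not (((((C implies C) implies (not A implies (not D and A))) or (B implies not B)) and not ((C implies C) implies (not A implies (not D and A)))) implies (B implies not B))}.
not (((((C implies C) implies (not A implies (not D and A))) or (B implies not B)) and not ((C implies C) implies (not A implies (not D and A)))) implies (B implies not B)): α-rule — add ((((C implies C) implies (not A implies (not D and A))) or (B implies not B)) and not ((C implies C) implies (not A implies (not D and A)))), not (B implies not B).
((((C implies C) implies (not A implies (not D and A))) or (B implies not B)) and not ((C implies C) implies (not A implies (not D and A)))): α-rule — add (((C implies C) implies (not A implies (not D and A))) or (B implies not B)), not ((C implies C) implies (not A implies (not D and A))).
not (B implies not B): α-rule — add B, not not B.
not ((C implies C) implies (not A implies (not D and A))): α-rule — add (C implies C), not (not A implies (not D and A)).
not (not A implies (not D and A)): α-rule — add not A, not (not D and A).
(((C implies C) implies (not A implies (not D and A))) or (B implies not B)): β-rule — branch into ((C implies C) implies (not A implies (not D and A)))  //  (B implies not B).
  branch 1 (add ((C implies C) implies (not A implies (not D and A)))):
    (C implies C): β-rule — branch into not C  //  C.
      branch 1.1 (add not C):
        not (not D and A): β-rule — branch into not not D  //  not A.
          branch 1.1.1 (add not not D):
            ((C implies C) implies (not A implies (not D and A))): β-rule — branch into not (C implies C)  //  (not A implies (not D and A)).
              branch 1.1.1.1 (add not (C implies C)):
                not (C implies C): α-rule — add C, not C.
                × closes — contains both C and not C.
              branch 1.1.1.2 (add (not A implies (not D and A))):
                (not A implies (not D and A)): β-rule — branch into not not A  //  (not D and A).
                  branch 1.1.1.2.1 (add not not A):
                    × closes — contains both A and not A.
                  branch 1.1.1.2.2 (add (not D and A)):
                    (not D and A): α-rule — add not D, A.
                    × closes — contains both D and not D.
          branch 1.1.2 (add not A):
            ((C implies C) implies (not A implies (not D and A))): β-rule — branch into not (C implies C)  //  (not A implies (not D and A)).
              branch 1.1.2.1 (add not (C implies C)):
                not (C implies C): α-rule — add C, not C.
                × closes — contains both C and not C.
              branch 1.1.2.2 (add (not A implies (not D and A))):
                (not A implies (not D and A)): β-rule — branch into not not A  //  (not D and A).
                  branch 1.1.2.2.1 (add not not A):
                    × closes — contains both A and not A.
                  branch 1.1.2.2.2 (add (not D and A)):
                    (not D and A): α-rule — add not D, A.
                    × closes — contains both A and not A.
      branch 1.2 (add C):
        not (not D and A): β-rule — branch into not not D  //  not A.
          branch 1.2.1 (add not not D):
            ((C implies C) implies (not A implies (not D and A))): β-rule — branch into not (C implies C)  //  (not A implies (not D and A)).
              branch 1.2.1.1 (add not (C implies C)):
                not (C implies C): α-rule — add C, not C.
                × closes — contains both C and not C.
              branch 1.2.1.2 (add (not A implies (not D and A))):
                (not A implies (not D and A)): β-rule — branch into not not A  //  (not D and A).
                  branch 1.2.1.2.1 (add not not A):
                    × closes — contains both A and not A.
                  branch 1.2.1.2.2 (add (not D and A)):
                    (not D and A): α-rule — add not D, A.
                    × closes — contains both D and not D.
          branch 1.2.2 (add not A):
            ((C implies C) implies (not A implies (not D and A))): β-rule — branch into not (C implies C)  //  (not A implies (not D and A)).
              branch 1.2.2.1 (add not (C implies C)):
                not (C implies C): α-rule — add C, not C.
                × closes — contains both C and not C.
              branch 1.2.2.2 (add (not A implies (not D and A))):
                (not A implies (not D and A)): β-rule — branch into not not A  //  (not D and A).
                  branch 1.2.2.2.1 (add not not A):
                    × closes — contains both A and not A.
                  branch 1.2.2.2.2 (add (not D and A)):
                    (not D and A): α-rule — add not D, A.
                    × closes — contains both A and not A.
  branch 2 (add (B implies not B)):
    (C implies C): β-rule — branch into not C  //  C.
      branch 2.1 (add not C):
        not (not D and A): β-rule — branch into not not D  //  not A.
          branch 2.1.1 (add not not D):
            (B implies not B): β-rule — branch into not B  //  not B.
              branch 2.1.1.1 (add not B):
                × closes — contains both B and not B.
              branch 2.1.1.2 (add not B):
                × closes — contains both B and not B.
          branch 2.1.2 (add not A):
            (B implies not B): β-rule — branch into not B  //  not B.
              branch 2.1.2.1 (add not B):
                × closes — contains both B and not B.
              branch 2.1.2.2 (add not B):
                × closes — contains both B and not B.
      branch 2.2 (add C):
        not (not D and A): β-rule — branch into not not D  //  not A.
          branch 2.2.1 (add not not D):
            (B implies not B): β-rule — branch into not B  //  not B.
              branch 2.2.1.1 (add not B):
                × closes — contains both B and not B.
              branch 2.2.1.2 (add not B):
                × closes — contains both B and not B.
          branch 2.2.2 (add not A):
            (B implies not B): β-rule — branch into not B  //  not B.
              branch 2.2.2.1 (add not B):
                × closes — contains both B and not B.
              branch 2.2.2.2 (add not B):
                × closes — contains both B and not B.
All 20 branches close.
Every branch closed, so the negation is unsatisfiable and the formula is valid.

Valid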